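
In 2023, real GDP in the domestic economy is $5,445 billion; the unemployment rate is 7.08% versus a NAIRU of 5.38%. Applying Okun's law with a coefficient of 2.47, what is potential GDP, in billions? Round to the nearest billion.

$5,684 billion

Unemployment gap = 7.08 - 5.38 = 1.7 points, so output gap = -2.47 × 1.7 = -4.199%.
Since Y = Y* × (1 + gap/100), Y* = 5445/0.95801 ≈ 5684 billion.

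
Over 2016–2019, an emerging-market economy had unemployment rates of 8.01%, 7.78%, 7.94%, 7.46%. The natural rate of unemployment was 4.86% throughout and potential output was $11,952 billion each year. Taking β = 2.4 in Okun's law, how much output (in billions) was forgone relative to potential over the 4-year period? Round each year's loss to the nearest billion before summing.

Year 2016: gap = -2.4 × (8.01 - 4.86) = -7.56%, loss ≈ 11952 × 7.56/100 ≈ 904.
Year 2017: gap = -2.4 × (7.78 - 4.86) = -7.008%, loss ≈ 11952 × 7.008/100 ≈ 838.
Year 2018: gap = -2.4 × (7.94 - 4.86) = -7.392%, loss ≈ 11952 × 7.392/100 ≈ 883.
Year 2019: gap = -2.4 × (7.46 - 4.86) = -6.24%, loss ≈ 11952 × 6.24/100 ≈ 746.
Total lost output = 904 + 838 + 883 + 746 = 3371 billion.

$3,371 billion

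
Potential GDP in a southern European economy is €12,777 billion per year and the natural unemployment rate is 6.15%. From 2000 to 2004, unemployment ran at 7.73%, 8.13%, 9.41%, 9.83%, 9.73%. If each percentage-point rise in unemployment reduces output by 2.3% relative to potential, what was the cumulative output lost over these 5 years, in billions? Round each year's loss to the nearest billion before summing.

Year 2000: gap = -2.3 × (7.73 - 6.15) = -3.634%, loss ≈ 12777 × 3.634/100 ≈ 464.
Year 2001: gap = -2.3 × (8.13 - 6.15) = -4.554%, loss ≈ 12777 × 4.554/100 ≈ 582.
Year 2002: gap = -2.3 × (9.41 - 6.15) = -7.498%, loss ≈ 12777 × 7.498/100 ≈ 958.
Year 2003: gap = -2.3 × (9.83 - 6.15) = -8.464%, loss ≈ 12777 × 8.464/100 ≈ 1081.
Year 2004: gap = -2.3 × (9.73 - 6.15) = -8.234%, loss ≈ 12777 × 8.234/100 ≈ 1052.
Total lost output = 464 + 582 + 958 + 1081 + 1052 = 4137 billion.

€4,137 billion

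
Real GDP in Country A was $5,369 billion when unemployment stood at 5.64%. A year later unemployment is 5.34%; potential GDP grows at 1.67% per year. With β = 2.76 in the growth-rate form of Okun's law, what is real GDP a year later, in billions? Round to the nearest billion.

Δu = 5.34 - 5.64 = -0.3 points.
Okun's law (growth form): g_Y = g_Y* - β × Δu = 1.67 - 2.76 × (-0.30) = 1.67 + 0.828 = 2.498%.
Real GDP in the next year = 5369 × (1 + 2.498/100) = 5369 × 1.02498 ≈ 5503 billion.

$5,503 billion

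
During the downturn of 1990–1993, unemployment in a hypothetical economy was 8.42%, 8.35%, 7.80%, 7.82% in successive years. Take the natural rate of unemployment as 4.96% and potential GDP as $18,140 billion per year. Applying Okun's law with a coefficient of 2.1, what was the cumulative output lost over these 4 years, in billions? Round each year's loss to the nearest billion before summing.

Year 1990: gap = -2.1 × (8.42 - 4.96) = -7.266%, loss ≈ 18140 × 7.266/100 ≈ 1318.
Year 1991: gap = -2.1 × (8.35 - 4.96) = -7.119%, loss ≈ 18140 × 7.119/100 ≈ 1291.
Year 1992: gap = -2.1 × (7.8 - 4.96) = -5.964%, loss ≈ 18140 × 5.964/100 ≈ 1082.
Year 1993: gap = -2.1 × (7.82 - 4.96) = -6.006%, loss ≈ 18140 × 6.006/100 ≈ 1089.
Total lost output = 1318 + 1291 + 1082 + 1089 = 4780 billion.

$4,780 billion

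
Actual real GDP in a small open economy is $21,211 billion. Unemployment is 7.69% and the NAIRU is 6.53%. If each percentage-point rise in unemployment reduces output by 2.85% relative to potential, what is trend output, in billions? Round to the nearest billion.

Unemployment gap = 7.69 - 6.53 = 1.16 points, so output gap = -2.85 × 1.16 = -3.306%.
Since Y = Y* × (1 + gap/100), Y* = 21211/0.96694 ≈ 21936 billion.

$21,936 billion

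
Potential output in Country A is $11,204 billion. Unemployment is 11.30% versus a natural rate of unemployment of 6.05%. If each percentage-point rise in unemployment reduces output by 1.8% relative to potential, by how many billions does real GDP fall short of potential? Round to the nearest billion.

Output gap = -1.8 × (11.3 - 6.05) = -1.8 × 5.25 = -9.45%.
Actual GDP ≈ 11204 × 0.9055 ≈ 10145 billion, so the shortfall is 11204 - 10145 = 1059 billion.

$1,059 billion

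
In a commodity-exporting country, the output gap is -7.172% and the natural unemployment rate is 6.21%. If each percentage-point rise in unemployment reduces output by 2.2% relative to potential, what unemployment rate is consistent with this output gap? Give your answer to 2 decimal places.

From Okun's law, u - u* = -(output gap)/β = -(-7.172)/2.2 = 3.26 points.
So u = 6.21 + 3.26 = 9.47%.

9.47%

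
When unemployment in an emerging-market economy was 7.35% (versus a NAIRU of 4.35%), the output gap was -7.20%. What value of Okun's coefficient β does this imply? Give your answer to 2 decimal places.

Okun's law: output gap = -β × (u - u*).
-7.20 = -β × (7.35 - 4.35) = -β × 3, so β = 7.2/3 = 2.40.

β ≈ 2.40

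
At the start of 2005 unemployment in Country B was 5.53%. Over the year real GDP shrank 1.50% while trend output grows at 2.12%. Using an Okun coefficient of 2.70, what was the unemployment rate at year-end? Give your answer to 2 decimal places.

6.87%

Growth-rate Okun's law: g_Y = g_Y* - β × Δu, so Δu = (g_Y* - g_Y)/β.
Δu = (2.12 + 1.5)/2.70 = 3.62/2.70 = 1.34 percentage points.
Year-end unemployment = 5.53 + 1.34 = 6.87%.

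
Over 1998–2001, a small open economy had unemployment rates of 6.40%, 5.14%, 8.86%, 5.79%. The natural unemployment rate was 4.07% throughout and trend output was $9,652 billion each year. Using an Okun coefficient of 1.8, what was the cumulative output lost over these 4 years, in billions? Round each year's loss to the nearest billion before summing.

Year 1998: gap = -1.8 × (6.4 - 4.07) = -4.194%, loss ≈ 9652 × 4.194/100 ≈ 405.
Year 1999: gap = -1.8 × (5.14 - 4.07) = -1.926%, loss ≈ 9652 × 1.926/100 ≈ 186.
Year 2000: gap = -1.8 × (8.86 - 4.07) = -8.622%, loss ≈ 9652 × 8.622/100 ≈ 832.
Year 2001: gap = -1.8 × (5.79 - 4.07) = -3.096%, loss ≈ 9652 × 3.096/100 ≈ 299.
Total lost output = 405 + 186 + 832 + 299 = 1722 billion.

$1,722 billion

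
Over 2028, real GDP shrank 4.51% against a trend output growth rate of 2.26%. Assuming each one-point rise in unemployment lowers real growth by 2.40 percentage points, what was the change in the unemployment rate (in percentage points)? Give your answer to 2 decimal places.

2.82 percentage points

Growth-rate Okun's law: g_Y = g_Y* - β × Δu, so Δu = (g_Y* - g_Y)/β.
Δu = (2.26 + 4.51)/2.40 = 6.77/2.40 = 2.82 percentage points.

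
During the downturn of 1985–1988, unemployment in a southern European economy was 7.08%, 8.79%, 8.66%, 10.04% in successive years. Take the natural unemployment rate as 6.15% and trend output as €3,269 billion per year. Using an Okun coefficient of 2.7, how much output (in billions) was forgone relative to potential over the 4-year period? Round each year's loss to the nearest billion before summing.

Year 1985: gap = -2.7 × (7.08 - 6.15) = -2.511%, loss ≈ 3269 × 2.511/100 ≈ 82.
Year 1986: gap = -2.7 × (8.79 - 6.15) = -7.128%, loss ≈ 3269 × 7.128/100 ≈ 233.
Year 1987: gap = -2.7 × (8.66 - 6.15) = -6.777%, loss ≈ 3269 × 6.777/100 ≈ 222.
Year 1988: gap = -2.7 × (10.04 - 6.15) = -10.503%, loss ≈ 3269 × 10.503/100 ≈ 343.
Total lost output = 82 + 233 + 222 + 343 = 880 billion.

€880 billion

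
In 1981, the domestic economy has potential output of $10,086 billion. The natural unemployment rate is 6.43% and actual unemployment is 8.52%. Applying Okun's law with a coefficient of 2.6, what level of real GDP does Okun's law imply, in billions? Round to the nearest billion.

Unemployment gap = 8.52 - 6.43 = 2.09 points, so the output gap is -2.6 × 2.09 = -5.434%.
Actual GDP = 10086 × (1 - 5.434/100) = 10086 × 0.94566 ≈ 9538 billion.

$9,538 billion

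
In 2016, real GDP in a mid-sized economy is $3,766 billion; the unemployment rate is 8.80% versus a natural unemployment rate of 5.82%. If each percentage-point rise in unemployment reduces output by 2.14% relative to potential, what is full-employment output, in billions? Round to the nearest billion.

$4,023 billion

Unemployment gap = 8.8 - 5.82 = 2.98 points, so output gap = -2.14 × 2.98 = -6.3772%.
Since Y = Y* × (1 + gap/100), Y* = 3766/0.936228 ≈ 4023 billion.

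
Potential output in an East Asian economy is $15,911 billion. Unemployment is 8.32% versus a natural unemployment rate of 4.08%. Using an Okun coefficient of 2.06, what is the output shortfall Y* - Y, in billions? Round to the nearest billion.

Output gap = -2.06 × (8.32 - 4.08) = -2.06 × 4.24 = -8.7344%.
Actual GDP ≈ 15911 × 0.912656 ≈ 14521 billion, so the shortfall is 15911 - 14521 = 1390 billion.

$1,390 billion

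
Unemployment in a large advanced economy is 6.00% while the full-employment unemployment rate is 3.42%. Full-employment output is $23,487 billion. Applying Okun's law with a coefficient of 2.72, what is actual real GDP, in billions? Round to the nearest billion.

$21,839 billion

Unemployment gap = 6 - 3.42 = 2.58 points, so the output gap is -2.72 × 2.58 = -7.0176%.
Actual GDP = 23487 × (1 - 7.0176/100) = 23487 × 0.929824 ≈ 21839 billion.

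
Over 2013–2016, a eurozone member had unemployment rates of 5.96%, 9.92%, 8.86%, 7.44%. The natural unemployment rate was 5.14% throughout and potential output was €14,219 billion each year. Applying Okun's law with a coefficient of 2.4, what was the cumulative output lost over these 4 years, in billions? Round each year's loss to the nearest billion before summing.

Year 2013: gap = -2.4 × (5.96 - 5.14) = -1.968%, loss ≈ 14219 × 1.968/100 ≈ 280.
Year 2014: gap = -2.4 × (9.92 - 5.14) = -11.472%, loss ≈ 14219 × 11.472/100 ≈ 1631.
Year 2015: gap = -2.4 × (8.86 - 5.14) = -8.928%, loss ≈ 14219 × 8.928/100 ≈ 1269.
Year 2016: gap = -2.4 × (7.44 - 5.14) = -5.52%, loss ≈ 14219 × 5.52/100 ≈ 785.
Total lost output = 280 + 1631 + 1269 + 785 = 3965 billion.

€3,965 billion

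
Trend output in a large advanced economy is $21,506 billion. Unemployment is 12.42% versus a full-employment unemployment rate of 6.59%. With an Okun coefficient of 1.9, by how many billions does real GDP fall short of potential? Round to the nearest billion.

Output gap = -1.9 × (12.42 - 6.59) = -1.9 × 5.83 = -11.077%.
Actual GDP ≈ 21506 × 0.88923 ≈ 19124 billion, so the shortfall is 21506 - 19124 = 2382 billion.

$2,382 billion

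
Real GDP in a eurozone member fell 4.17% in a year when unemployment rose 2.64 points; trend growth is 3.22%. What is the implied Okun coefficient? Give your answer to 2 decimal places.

Growth form: g_Y = g_Y* - β × Δu, so β = (g_Y* - g_Y)/Δu.
β = (3.22 + 4.17)/2.64 = 7.39/2.64 = 2.80.

β ≈ 2.80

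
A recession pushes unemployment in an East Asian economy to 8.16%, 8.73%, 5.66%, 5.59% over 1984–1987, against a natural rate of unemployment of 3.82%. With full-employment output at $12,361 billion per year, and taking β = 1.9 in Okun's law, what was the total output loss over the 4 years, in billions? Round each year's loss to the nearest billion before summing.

Year 1984: gap = -1.9 × (8.16 - 3.82) = -8.246%, loss ≈ 12361 × 8.246/100 ≈ 1019.
Year 1985: gap = -1.9 × (8.73 - 3.82) = -9.329%, loss ≈ 12361 × 9.329/100 ≈ 1153.
Year 1986: gap = -1.9 × (5.66 - 3.82) = -3.496%, loss ≈ 12361 × 3.496/100 ≈ 432.
Year 1987: gap = -1.9 × (5.59 - 3.82) = -3.363%, loss ≈ 12361 × 3.363/100 ≈ 416.
Total lost output = 1019 + 1153 + 432 + 416 = 3020 billion.

$3,020 billion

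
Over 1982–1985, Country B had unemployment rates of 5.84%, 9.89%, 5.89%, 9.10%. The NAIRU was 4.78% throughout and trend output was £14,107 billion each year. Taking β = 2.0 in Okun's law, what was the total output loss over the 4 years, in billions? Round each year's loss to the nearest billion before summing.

£3,273 billion

Year 1982: gap = -2.0 × (5.84 - 4.78) = -2.12%, loss ≈ 14107 × 2.12/100 ≈ 299.
Year 1983: gap = -2.0 × (9.89 - 4.78) = -10.22%, loss ≈ 14107 × 10.22/100 ≈ 1442.
Year 1984: gap = -2.0 × (5.89 - 4.78) = -2.22%, loss ≈ 14107 × 2.22/100 ≈ 313.
Year 1985: gap = -2.0 × (9.1 - 4.78) = -8.64%, loss ≈ 14107 × 8.64/100 ≈ 1219.
Total lost output = 299 + 1442 + 313 + 1219 = 3273 billion.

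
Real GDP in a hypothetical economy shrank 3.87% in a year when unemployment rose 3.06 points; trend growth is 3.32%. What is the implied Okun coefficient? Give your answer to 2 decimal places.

β ≈ 2.35

Growth form: g_Y = g_Y* - β × Δu, so β = (g_Y* - g_Y)/Δu.
β = (3.32 + 3.87)/3.06 = 7.19/3.06 = 2.35.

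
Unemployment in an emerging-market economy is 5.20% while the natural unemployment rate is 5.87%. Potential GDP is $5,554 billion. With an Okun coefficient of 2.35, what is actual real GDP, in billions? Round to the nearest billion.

$5,641 billion

Unemployment gap = 5.2 - 5.87 = -0.67 points, so the output gap is -2.35 × (-0.67) = 1.5745%.
Actual GDP = 5554 × (1 + 1.5745/100) = 5554 × 1.015745 ≈ 5641 billion.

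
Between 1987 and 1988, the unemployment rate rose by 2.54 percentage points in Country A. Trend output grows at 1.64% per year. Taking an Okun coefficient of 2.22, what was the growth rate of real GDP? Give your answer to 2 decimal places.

-4.00%

Growth-rate Okun's law: g_Y = g_Y* - β × Δu.
g_Y = 1.64 - 2.22 × (2.54) = 1.64 - 5.6388 = -3.9988%, i.e. -4.00% to 2 d.p.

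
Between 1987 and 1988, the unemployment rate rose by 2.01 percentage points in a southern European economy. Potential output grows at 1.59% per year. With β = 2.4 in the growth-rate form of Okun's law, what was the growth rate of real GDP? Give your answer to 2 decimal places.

Growth-rate Okun's law: g_Y = g_Y* - β × Δu.
g_Y = 1.59 - 2.4 × (2.01) = 1.59 - 4.824 = -3.234%, i.e. -3.23% to 2 d.p.

-3.23%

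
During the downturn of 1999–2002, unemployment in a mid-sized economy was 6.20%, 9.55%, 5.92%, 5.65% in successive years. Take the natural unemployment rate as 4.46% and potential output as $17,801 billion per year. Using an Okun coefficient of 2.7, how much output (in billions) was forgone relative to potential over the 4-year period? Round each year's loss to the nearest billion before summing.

Year 1999: gap = -2.7 × (6.2 - 4.46) = -4.698%, loss ≈ 17801 × 4.698/100 ≈ 836.
Year 2000: gap = -2.7 × (9.55 - 4.46) = -13.743%, loss ≈ 17801 × 13.743/100 ≈ 2446.
Year 2001: gap = -2.7 × (5.92 - 4.46) = -3.942%, loss ≈ 17801 × 3.942/100 ≈ 702.
Year 2002: gap = -2.7 × (5.65 - 4.46) = -3.213%, loss ≈ 17801 × 3.213/100 ≈ 572.
Total lost output = 836 + 2446 + 702 + 572 = 4556 billion.

$4,556 billion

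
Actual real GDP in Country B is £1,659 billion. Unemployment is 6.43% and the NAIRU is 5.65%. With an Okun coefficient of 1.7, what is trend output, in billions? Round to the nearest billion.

Unemployment gap = 6.43 - 5.65 = 0.78 points, so output gap = -1.7 × 0.78 = -1.326%.
Since Y = Y* × (1 + gap/100), Y* = 1659/0.98674 ≈ 1681 billion.

£1,681 billion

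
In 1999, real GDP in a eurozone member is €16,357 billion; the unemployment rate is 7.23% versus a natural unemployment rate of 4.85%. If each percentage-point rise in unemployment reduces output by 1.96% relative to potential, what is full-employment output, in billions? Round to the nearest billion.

Unemployment gap = 7.23 - 4.85 = 2.38 points, so output gap = -1.96 × 2.38 = -4.6648%.
Since Y = Y* × (1 + gap/100), Y* = 16357/0.953352 ≈ 17157 billion.

€17,157 billion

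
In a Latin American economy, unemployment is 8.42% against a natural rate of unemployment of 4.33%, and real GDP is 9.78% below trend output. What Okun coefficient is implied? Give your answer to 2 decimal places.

β ≈ 2.39

Okun's law: output gap = -β × (u - u*).
-9.78 = -β × (8.42 - 4.33) = -β × 4.09, so β = 9.78/4.09 = 2.39.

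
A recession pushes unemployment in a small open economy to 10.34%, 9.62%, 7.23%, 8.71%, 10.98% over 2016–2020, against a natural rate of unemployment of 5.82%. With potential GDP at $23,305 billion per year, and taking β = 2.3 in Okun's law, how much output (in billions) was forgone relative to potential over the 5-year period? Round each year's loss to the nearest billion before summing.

Year 2016: gap = -2.3 × (10.34 - 5.82) = -10.396%, loss ≈ 23305 × 10.396/100 ≈ 2423.
Year 2017: gap = -2.3 × (9.62 - 5.82) = -8.74%, loss ≈ 23305 × 8.74/100 ≈ 2037.
Year 2018: gap = -2.3 × (7.23 - 5.82) = -3.243%, loss ≈ 23305 × 3.243/100 ≈ 756.
Year 2019: gap = -2.3 × (8.71 - 5.82) = -6.647%, loss ≈ 23305 × 6.647/100 ≈ 1549.
Year 2020: gap = -2.3 × (10.98 - 5.82) = -11.868%, loss ≈ 23305 × 11.868/100 ≈ 2766.
Total lost output = 2423 + 2037 + 756 + 1549 + 2766 = 9531 billion.

$9,531 billion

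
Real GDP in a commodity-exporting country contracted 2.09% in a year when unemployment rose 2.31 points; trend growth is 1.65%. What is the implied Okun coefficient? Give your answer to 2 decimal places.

Growth form: g_Y = g_Y* - β × Δu, so β = (g_Y* - g_Y)/Δu.
β = (1.65 + 2.09)/2.31 = 3.74/2.31 = 1.62.

β ≈ 1.62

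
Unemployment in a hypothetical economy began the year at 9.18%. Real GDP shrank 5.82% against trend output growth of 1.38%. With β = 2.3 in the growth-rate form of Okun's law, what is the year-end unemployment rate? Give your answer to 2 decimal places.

12.31%

Growth-rate Okun's law: g_Y = g_Y* - β × Δu, so Δu = (g_Y* - g_Y)/β.
Δu = (1.38 + 5.82)/2.3 = 7.2/2.3 = 3.13 percentage points.
Year-end unemployment = 9.18 + 3.13 = 12.31%.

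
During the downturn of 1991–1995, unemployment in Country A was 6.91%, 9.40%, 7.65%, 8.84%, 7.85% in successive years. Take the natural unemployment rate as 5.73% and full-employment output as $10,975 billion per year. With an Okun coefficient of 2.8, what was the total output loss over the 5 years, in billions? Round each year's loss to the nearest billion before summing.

Year 1991: gap = -2.8 × (6.91 - 5.73) = -3.304%, loss ≈ 10975 × 3.304/100 ≈ 363.
Year 1992: gap = -2.8 × (9.4 - 5.73) = -10.276%, loss ≈ 10975 × 10.276/100 ≈ 1128.
Year 1993: gap = -2.8 × (7.65 - 5.73) = -5.376%, loss ≈ 10975 × 5.376/100 ≈ 590.
Year 1994: gap = -2.8 × (8.84 - 5.73) = -8.708%, loss ≈ 10975 × 8.708/100 ≈ 956.
Year 1995: gap = -2.8 × (7.85 - 5.73) = -5.936%, loss ≈ 10975 × 5.936/100 ≈ 651.
Total lost output = 363 + 1128 + 590 + 956 + 651 = 3688 billion.

$3,688 billion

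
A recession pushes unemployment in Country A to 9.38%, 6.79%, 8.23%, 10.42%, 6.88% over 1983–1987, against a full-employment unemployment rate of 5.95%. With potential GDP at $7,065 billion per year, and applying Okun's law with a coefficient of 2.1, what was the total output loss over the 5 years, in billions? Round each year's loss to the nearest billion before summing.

$1,773 billion

Year 1983: gap = -2.1 × (9.38 - 5.95) = -7.203%, loss ≈ 7065 × 7.203/100 ≈ 509.
Year 1984: gap = -2.1 × (6.79 - 5.95) = -1.764%, loss ≈ 7065 × 1.764/100 ≈ 125.
Year 1985: gap = -2.1 × (8.23 - 5.95) = -4.788%, loss ≈ 7065 × 4.788/100 ≈ 338.
Year 1986: gap = -2.1 × (10.42 - 5.95) = -9.387%, loss ≈ 7065 × 9.387/100 ≈ 663.
Year 1987: gap = -2.1 × (6.88 - 5.95) = -1.953%, loss ≈ 7065 × 1.953/100 ≈ 138.
Total lost output = 509 + 125 + 338 + 663 + 138 = 1773 billion.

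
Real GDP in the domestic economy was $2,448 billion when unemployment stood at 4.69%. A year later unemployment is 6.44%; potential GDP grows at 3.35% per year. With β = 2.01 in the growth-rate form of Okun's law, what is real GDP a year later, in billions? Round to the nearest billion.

$2,444 billion

Δu = 6.44 - 4.69 = 1.75 points.
Okun's law (growth form): g_Y = g_Y* - β × Δu = 3.35 - 2.01 × (1.75) = 3.35 - 3.5175 = -0.1675%.
Real GDP in the next year = 2448 × (1 - 0.1675/100) = 2448 × 0.998325 ≈ 2444 billion.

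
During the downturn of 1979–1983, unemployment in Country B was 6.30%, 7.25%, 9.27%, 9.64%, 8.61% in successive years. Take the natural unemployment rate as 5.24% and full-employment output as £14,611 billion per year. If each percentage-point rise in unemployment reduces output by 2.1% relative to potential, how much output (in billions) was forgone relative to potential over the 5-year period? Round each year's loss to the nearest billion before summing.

£4,563 billion

Year 1979: gap = -2.1 × (6.3 - 5.24) = -2.226%, loss ≈ 14611 × 2.226/100 ≈ 325.
Year 1980: gap = -2.1 × (7.25 - 5.24) = -4.221%, loss ≈ 14611 × 4.221/100 ≈ 617.
Year 1981: gap = -2.1 × (9.27 - 5.24) = -8.463%, loss ≈ 14611 × 8.463/100 ≈ 1237.
Year 1982: gap = -2.1 × (9.64 - 5.24) = -9.24%, loss ≈ 14611 × 9.24/100 ≈ 1350.
Year 1983: gap = -2.1 × (8.61 - 5.24) = -7.077%, loss ≈ 14611 × 7.077/100 ≈ 1034.
Total lost output = 325 + 617 + 1237 + 1350 + 1034 = 4563 billion.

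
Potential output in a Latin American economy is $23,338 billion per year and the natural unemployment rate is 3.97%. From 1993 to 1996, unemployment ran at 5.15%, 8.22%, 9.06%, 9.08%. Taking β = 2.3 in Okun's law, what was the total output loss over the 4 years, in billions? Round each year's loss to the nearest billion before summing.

$8,389 billion

Year 1993: gap = -2.3 × (5.15 - 3.97) = -2.714%, loss ≈ 23338 × 2.714/100 ≈ 633.
Year 1994: gap = -2.3 × (8.22 - 3.97) = -9.775%, loss ≈ 23338 × 9.775/100 ≈ 2281.
Year 1995: gap = -2.3 × (9.06 - 3.97) = -11.707%, loss ≈ 23338 × 11.707/100 ≈ 2732.
Year 1996: gap = -2.3 × (9.08 - 3.97) = -11.753%, loss ≈ 23338 × 11.753/100 ≈ 2743.
Total lost output = 633 + 2281 + 2732 + 2743 = 8389 billion.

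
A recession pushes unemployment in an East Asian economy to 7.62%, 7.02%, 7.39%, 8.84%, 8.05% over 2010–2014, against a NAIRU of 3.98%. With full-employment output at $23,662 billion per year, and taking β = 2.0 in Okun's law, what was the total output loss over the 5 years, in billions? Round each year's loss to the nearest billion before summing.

Year 2010: gap = -2.0 × (7.62 - 3.98) = -7.28%, loss ≈ 23662 × 7.28/100 ≈ 1723.
Year 2011: gap = -2.0 × (7.02 - 3.98) = -6.08%, loss ≈ 23662 × 6.08/100 ≈ 1439.
Year 2012: gap = -2.0 × (7.39 - 3.98) = -6.82%, loss ≈ 23662 × 6.82/100 ≈ 1614.
Year 2013: gap = -2.0 × (8.84 - 3.98) = -9.72%, loss ≈ 23662 × 9.72/100 ≈ 2300.
Year 2014: gap = -2.0 × (8.05 - 3.98) = -8.14%, loss ≈ 23662 × 8.14/100 ≈ 1926.
Total lost output = 1723 + 1439 + 1614 + 2300 + 1926 = 9002 billion.

$9,002 billion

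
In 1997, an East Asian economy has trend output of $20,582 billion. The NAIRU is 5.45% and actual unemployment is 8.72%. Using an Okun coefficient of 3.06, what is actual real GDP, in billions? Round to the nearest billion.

$18,523 billion

Unemployment gap = 8.72 - 5.45 = 3.27 points, so the output gap is -3.06 × 3.27 = -10.0062%.
Actual GDP = 20582 × (1 - 10.0062/100) = 20582 × 0.899938 ≈ 18523 billion.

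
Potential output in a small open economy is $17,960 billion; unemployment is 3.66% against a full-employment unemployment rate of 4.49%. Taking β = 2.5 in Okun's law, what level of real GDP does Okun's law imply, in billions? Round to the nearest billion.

$18,333 billion

Unemployment gap = 3.66 - 4.49 = -0.83 points, so the output gap is -2.5 × (-0.83) = 2.075%.
Actual GDP = 17960 × (1 + 2.075/100) = 17960 × 1.02075 ≈ 18333 billion.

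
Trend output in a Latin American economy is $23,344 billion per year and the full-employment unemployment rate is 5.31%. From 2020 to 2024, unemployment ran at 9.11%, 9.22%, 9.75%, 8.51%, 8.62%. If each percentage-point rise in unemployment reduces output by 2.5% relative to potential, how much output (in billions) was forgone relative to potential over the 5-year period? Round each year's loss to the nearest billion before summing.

Year 2020: gap = -2.5 × (9.11 - 5.31) = -9.5%, loss ≈ 23344 × 9.5/100 ≈ 2218.
Year 2021: gap = -2.5 × (9.22 - 5.31) = -9.775%, loss ≈ 23344 × 9.775/100 ≈ 2282.
Year 2022: gap = -2.5 × (9.75 - 5.31) = -11.1%, loss ≈ 23344 × 11.1/100 ≈ 2591.
Year 2023: gap = -2.5 × (8.51 - 5.31) = -8%, loss ≈ 23344 × 8/100 ≈ 1868.
Year 2024: gap = -2.5 × (8.62 - 5.31) = -8.275%, loss ≈ 23344 × 8.275/100 ≈ 1932.
Total lost output = 2218 + 2282 + 2591 + 1868 + 1932 = 10891 billion.

$10,891 billion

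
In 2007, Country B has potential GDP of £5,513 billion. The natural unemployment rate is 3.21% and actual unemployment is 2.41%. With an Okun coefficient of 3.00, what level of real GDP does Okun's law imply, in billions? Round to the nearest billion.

£5,645 billion

Unemployment gap = 2.41 - 3.21 = -0.8 points, so the output gap is -3 × (-0.8) = 2.4%.
Actual GDP = 5513 × (1 + 2.4/100) = 5513 × 1.024 ≈ 5645 billion.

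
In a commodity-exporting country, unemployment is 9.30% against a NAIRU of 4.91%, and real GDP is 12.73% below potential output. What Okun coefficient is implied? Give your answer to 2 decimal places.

Okun's law: output gap = -β × (u - u*).
-12.73 = -β × (9.3 - 4.91) = -β × 4.39, so β = 12.73/4.39 = 2.90.

β ≈ 2.90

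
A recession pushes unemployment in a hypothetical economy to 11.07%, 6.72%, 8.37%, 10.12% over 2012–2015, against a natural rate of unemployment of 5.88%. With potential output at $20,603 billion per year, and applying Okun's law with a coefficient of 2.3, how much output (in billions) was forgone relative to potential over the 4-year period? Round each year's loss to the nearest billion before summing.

Year 2012: gap = -2.3 × (11.07 - 5.88) = -11.937%, loss ≈ 20603 × 11.937/100 ≈ 2459.
Year 2013: gap = -2.3 × (6.72 - 5.88) = -1.932%, loss ≈ 20603 × 1.932/100 ≈ 398.
Year 2014: gap = -2.3 × (8.37 - 5.88) = -5.727%, loss ≈ 20603 × 5.727/100 ≈ 1180.
Year 2015: gap = -2.3 × (10.12 - 5.88) = -9.752%, loss ≈ 20603 × 9.752/100 ≈ 2009.
Total lost output = 2459 + 398 + 1180 + 2009 = 6046 billion.

$6,046 billion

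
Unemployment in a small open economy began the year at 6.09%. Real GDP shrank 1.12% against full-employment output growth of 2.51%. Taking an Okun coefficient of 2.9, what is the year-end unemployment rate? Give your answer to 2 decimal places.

7.34%

Growth-rate Okun's law: g_Y = g_Y* - β × Δu, so Δu = (g_Y* - g_Y)/β.
Δu = (2.51 + 1.12)/2.9 = 3.63/2.9 = 1.25 percentage points.
Year-end unemployment = 6.09 + 1.25 = 7.34%.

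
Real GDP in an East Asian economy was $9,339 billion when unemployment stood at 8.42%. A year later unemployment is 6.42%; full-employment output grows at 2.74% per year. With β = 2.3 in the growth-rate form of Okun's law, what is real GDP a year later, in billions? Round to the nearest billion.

$10,024 billion

Δu = 6.42 - 8.42 = -2 points.
Okun's law (growth form): g_Y = g_Y* - β × Δu = 2.74 - 2.3 × (-2.00) = 2.74 + 4.6 = 7.34%.
Real GDP in the next year = 9339 × (1 + 7.34/100) = 9339 × 1.0734 ≈ 10024 billion.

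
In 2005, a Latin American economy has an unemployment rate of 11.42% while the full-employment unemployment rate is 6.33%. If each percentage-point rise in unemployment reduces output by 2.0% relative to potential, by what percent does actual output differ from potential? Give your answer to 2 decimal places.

The unemployment gap is 11.42 - 6.33 = 5.09 percentage points.
Okun's law gives an output gap of -2 × 5.09 = -10.18%, i.e. 10.18% below potential.

-10.18%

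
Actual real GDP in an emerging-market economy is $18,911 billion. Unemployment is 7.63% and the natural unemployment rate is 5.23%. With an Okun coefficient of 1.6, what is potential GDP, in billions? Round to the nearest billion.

$19,666 billion

Unemployment gap = 7.63 - 5.23 = 2.4 points, so output gap = -1.6 × 2.4 = -3.84%.
Since Y = Y* × (1 + gap/100), Y* = 18911/0.9616 ≈ 19666 billion.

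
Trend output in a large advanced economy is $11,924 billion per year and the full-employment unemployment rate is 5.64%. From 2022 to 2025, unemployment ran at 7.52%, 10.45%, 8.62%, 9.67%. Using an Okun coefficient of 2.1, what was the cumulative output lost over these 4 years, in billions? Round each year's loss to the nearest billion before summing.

$3,430 billion

Year 2022: gap = -2.1 × (7.52 - 5.64) = -3.948%, loss ≈ 11924 × 3.948/100 ≈ 471.
Year 2023: gap = -2.1 × (10.45 - 5.64) = -10.101%, loss ≈ 11924 × 10.101/100 ≈ 1204.
Year 2024: gap = -2.1 × (8.62 - 5.64) = -6.258%, loss ≈ 11924 × 6.258/100 ≈ 746.
Year 2025: gap = -2.1 × (9.67 - 5.64) = -8.463%, loss ≈ 11924 × 8.463/100 ≈ 1009.
Total lost output = 471 + 1204 + 746 + 1009 = 3430 billion.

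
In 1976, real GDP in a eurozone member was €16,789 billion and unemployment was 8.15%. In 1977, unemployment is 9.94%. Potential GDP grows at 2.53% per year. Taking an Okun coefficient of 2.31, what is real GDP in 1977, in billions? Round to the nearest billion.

€16,520 billion

Δu = 9.94 - 8.15 = 1.79 points.
Okun's law (growth form): g_Y = g_Y* - β × Δu = 2.53 - 2.31 × (1.79) = 2.53 - 4.1349 = -1.6049%.
Real GDP in the next year = 16789 × (1 - 1.6049/100) = 16789 × 0.983951 ≈ 16520 billion.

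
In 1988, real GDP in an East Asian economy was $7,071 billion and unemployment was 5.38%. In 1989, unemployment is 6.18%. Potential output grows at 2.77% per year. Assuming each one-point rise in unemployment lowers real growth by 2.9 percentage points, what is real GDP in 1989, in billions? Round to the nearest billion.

$7,103 billion

Δu = 6.18 - 5.38 = 0.8 points.
Okun's law (growth form): g_Y = g_Y* - β × Δu = 2.77 - 2.9 × (0.80) = 2.77 - 2.32 = 0.45%.
Real GDP in the next year = 7071 × (1 + 0.45/100) = 7071 × 1.0045 ≈ 7103 billion.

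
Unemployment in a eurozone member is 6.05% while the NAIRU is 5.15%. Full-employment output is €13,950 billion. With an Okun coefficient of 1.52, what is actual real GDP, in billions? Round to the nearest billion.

€13,759 billion

Unemployment gap = 6.05 - 5.15 = 0.9 points, so the output gap is -1.52 × 0.9 = -1.368%.
Actual GDP = 13950 × (1 - 1.368/100) = 13950 × 0.98632 ≈ 13759 billion.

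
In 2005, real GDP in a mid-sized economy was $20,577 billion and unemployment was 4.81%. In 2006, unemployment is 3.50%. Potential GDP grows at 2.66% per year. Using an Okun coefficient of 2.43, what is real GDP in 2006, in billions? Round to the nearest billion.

$21,779 billion

Δu = 3.5 - 4.81 = -1.31 points.
Okun's law (growth form): g_Y = g_Y* - β × Δu = 2.66 - 2.43 × (-1.31) = 2.66 + 3.1833 = 5.8433%.
Real GDP in the next year = 20577 × (1 + 5.8433/100) = 20577 × 1.058433 ≈ 21779 billion.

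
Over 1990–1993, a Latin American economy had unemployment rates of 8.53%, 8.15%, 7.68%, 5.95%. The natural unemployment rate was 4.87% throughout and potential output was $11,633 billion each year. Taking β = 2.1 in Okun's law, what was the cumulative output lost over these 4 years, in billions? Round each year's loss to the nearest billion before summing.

Year 1990: gap = -2.1 × (8.53 - 4.87) = -7.686%, loss ≈ 11633 × 7.686/100 ≈ 894.
Year 1991: gap = -2.1 × (8.15 - 4.87) = -6.888%, loss ≈ 11633 × 6.888/100 ≈ 801.
Year 1992: gap = -2.1 × (7.68 - 4.87) = -5.901%, loss ≈ 11633 × 5.901/100 ≈ 686.
Year 1993: gap = -2.1 × (5.95 - 4.87) = -2.268%, loss ≈ 11633 × 2.268/100 ≈ 264.
Total lost output = 894 + 801 + 686 + 264 = 2645 billion.

$2,645 billion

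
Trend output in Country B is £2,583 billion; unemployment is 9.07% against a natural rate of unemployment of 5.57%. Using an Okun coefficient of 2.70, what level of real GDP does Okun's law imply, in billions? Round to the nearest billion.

£2,339 billion

Unemployment gap = 9.07 - 5.57 = 3.5 points, so the output gap is -2.7 × 3.5 = -9.45%.
Actual GDP = 2583 × (1 - 9.45/100) = 2583 × 0.9055 ≈ 2339 billion.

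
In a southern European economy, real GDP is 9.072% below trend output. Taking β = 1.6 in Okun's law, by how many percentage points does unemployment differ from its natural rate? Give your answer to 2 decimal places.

Okun's law: output gap = -β × (u - u*), so u - u* = -(output gap)/β.
u - u* = -(-9.072)/1.6 = 5.67 percentage points.

5.67 percentage points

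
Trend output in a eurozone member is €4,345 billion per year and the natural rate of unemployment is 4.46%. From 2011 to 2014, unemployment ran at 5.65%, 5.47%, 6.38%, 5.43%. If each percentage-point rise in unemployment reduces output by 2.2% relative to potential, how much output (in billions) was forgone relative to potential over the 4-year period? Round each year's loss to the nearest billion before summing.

€488 billion

Year 2011: gap = -2.2 × (5.65 - 4.46) = -2.618%, loss ≈ 4345 × 2.618/100 ≈ 114.
Year 2012: gap = -2.2 × (5.47 - 4.46) = -2.222%, loss ≈ 4345 × 2.222/100 ≈ 97.
Year 2013: gap = -2.2 × (6.38 - 4.46) = -4.224%, loss ≈ 4345 × 4.224/100 ≈ 184.
Year 2014: gap = -2.2 × (5.43 - 4.46) = -2.134%, loss ≈ 4345 × 2.134/100 ≈ 93.
Total lost output = 114 + 97 + 184 + 93 = 488 billion.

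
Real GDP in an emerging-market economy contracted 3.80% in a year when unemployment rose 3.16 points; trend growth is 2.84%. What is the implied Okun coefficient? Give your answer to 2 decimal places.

β ≈ 2.10

Growth form: g_Y = g_Y* - β × Δu, so β = (g_Y* - g_Y)/Δu.
β = (2.84 + 3.8)/3.16 = 6.64/3.16 = 2.10.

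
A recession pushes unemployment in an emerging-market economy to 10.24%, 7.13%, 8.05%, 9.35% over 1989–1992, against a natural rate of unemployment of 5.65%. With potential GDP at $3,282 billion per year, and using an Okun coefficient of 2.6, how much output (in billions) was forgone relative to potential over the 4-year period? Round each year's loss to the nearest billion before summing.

Year 1989: gap = -2.6 × (10.24 - 5.65) = -11.934%, loss ≈ 3282 × 11.934/100 ≈ 392.
Year 1990: gap = -2.6 × (7.13 - 5.65) = -3.848%, loss ≈ 3282 × 3.848/100 ≈ 126.
Year 1991: gap = -2.6 × (8.05 - 5.65) = -6.24%, loss ≈ 3282 × 6.24/100 ≈ 205.
Year 1992: gap = -2.6 × (9.35 - 5.65) = -9.62%, loss ≈ 3282 × 9.62/100 ≈ 316.
Total lost output = 392 + 126 + 205 + 316 = 1039 billion.

$1,039 billion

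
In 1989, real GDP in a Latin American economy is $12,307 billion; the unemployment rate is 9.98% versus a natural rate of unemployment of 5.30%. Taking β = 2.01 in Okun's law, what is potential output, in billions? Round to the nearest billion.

$13,585 billion

Unemployment gap = 9.98 - 5.3 = 4.68 points, so output gap = -2.01 × 4.68 = -9.4068%.
Since Y = Y* × (1 + gap/100), Y* = 12307/0.905932 ≈ 13585 billion.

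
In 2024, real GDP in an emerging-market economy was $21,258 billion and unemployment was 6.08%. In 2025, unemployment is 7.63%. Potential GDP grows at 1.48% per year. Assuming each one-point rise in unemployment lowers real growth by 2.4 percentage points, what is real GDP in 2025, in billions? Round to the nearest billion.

$20,782 billion

Δu = 7.63 - 6.08 = 1.55 points.
Okun's law (growth form): g_Y = g_Y* - β × Δu = 1.48 - 2.4 × (1.55) = 1.48 - 3.72 = -2.24%.
Real GDP in the next year = 21258 × (1 - 2.24/100) = 21258 × 0.9776 ≈ 20782 billion.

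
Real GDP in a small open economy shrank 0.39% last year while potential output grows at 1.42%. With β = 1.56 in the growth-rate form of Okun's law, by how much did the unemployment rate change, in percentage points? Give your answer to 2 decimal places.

1.16 percentage points

Growth-rate Okun's law: g_Y = g_Y* - β × Δu, so Δu = (g_Y* - g_Y)/β.
Δu = (1.42 + 0.39)/1.56 = 1.81/1.56 = 1.16 percentage points.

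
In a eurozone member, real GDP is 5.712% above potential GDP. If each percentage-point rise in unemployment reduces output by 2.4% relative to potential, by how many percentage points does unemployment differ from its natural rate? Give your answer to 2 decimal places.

-2.38 percentage points

Okun's law: output gap = -β × (u - u*), so u - u* = -(output gap)/β.
u - u* = -(5.712)/2.4 = -2.38 percentage points.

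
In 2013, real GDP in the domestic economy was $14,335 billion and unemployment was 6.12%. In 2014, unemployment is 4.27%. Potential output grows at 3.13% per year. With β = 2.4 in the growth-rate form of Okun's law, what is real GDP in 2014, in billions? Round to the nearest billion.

Δu = 4.27 - 6.12 = -1.85 points.
Okun's law (growth form): g_Y = g_Y* - β × Δu = 3.13 - 2.4 × (-1.85) = 3.13 + 4.44 = 7.57%.
Real GDP in the next year = 14335 × (1 + 7.57/100) = 14335 × 1.0757 ≈ 15420 billion.

$15,420 billion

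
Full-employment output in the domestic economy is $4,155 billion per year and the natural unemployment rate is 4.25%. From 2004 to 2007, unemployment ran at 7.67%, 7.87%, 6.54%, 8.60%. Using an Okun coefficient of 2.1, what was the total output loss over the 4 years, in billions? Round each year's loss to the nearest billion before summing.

Year 2004: gap = -2.1 × (7.67 - 4.25) = -7.182%, loss ≈ 4155 × 7.182/100 ≈ 298.
Year 2005: gap = -2.1 × (7.87 - 4.25) = -7.602%, loss ≈ 4155 × 7.602/100 ≈ 316.
Year 2006: gap = -2.1 × (6.54 - 4.25) = -4.809%, loss ≈ 4155 × 4.809/100 ≈ 200.
Year 2007: gap = -2.1 × (8.6 - 4.25) = -9.135%, loss ≈ 4155 × 9.135/100 ≈ 380.
Total lost output = 298 + 316 + 200 + 380 = 1194 billion.

$1,194 billion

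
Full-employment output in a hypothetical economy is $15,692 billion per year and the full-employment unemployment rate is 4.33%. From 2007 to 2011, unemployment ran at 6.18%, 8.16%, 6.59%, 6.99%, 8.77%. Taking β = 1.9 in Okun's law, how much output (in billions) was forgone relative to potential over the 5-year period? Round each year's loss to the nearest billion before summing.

Year 2007: gap = -1.9 × (6.18 - 4.33) = -3.515%, loss ≈ 15692 × 3.515/100 ≈ 552.
Year 2008: gap = -1.9 × (8.16 - 4.33) = -7.277%, loss ≈ 15692 × 7.277/100 ≈ 1142.
Year 2009: gap = -1.9 × (6.59 - 4.33) = -4.294%, loss ≈ 15692 × 4.294/100 ≈ 674.
Year 2010: gap = -1.9 × (6.99 - 4.33) = -5.054%, loss ≈ 15692 × 5.054/100 ≈ 793.
Year 2011: gap = -1.9 × (8.77 - 4.33) = -8.436%, loss ≈ 15692 × 8.436/100 ≈ 1324.
Total lost output = 552 + 1142 + 674 + 793 + 1324 = 4485 billion.

$4,485 billion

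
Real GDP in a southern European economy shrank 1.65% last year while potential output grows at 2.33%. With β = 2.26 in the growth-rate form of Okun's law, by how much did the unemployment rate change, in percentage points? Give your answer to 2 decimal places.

Growth-rate Okun's law: g_Y = g_Y* - β × Δu, so Δu = (g_Y* - g_Y)/β.
Δu = (2.33 + 1.65)/2.26 = 3.98/2.26 = 1.76 percentage points.

1.76 percentage points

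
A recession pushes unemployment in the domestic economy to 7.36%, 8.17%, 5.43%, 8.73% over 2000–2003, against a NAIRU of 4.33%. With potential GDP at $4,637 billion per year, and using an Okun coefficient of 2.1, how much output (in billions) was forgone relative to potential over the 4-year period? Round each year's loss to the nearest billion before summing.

$1,204 billion

Year 2000: gap = -2.1 × (7.36 - 4.33) = -6.363%, loss ≈ 4637 × 6.363/100 ≈ 295.
Year 2001: gap = -2.1 × (8.17 - 4.33) = -8.064%, loss ≈ 4637 × 8.064/100 ≈ 374.
Year 2002: gap = -2.1 × (5.43 - 4.33) = -2.31%, loss ≈ 4637 × 2.31/100 ≈ 107.
Year 2003: gap = -2.1 × (8.73 - 4.33) = -9.24%, loss ≈ 4637 × 9.24/100 ≈ 428.
Total lost output = 295 + 374 + 107 + 428 = 1204 billion.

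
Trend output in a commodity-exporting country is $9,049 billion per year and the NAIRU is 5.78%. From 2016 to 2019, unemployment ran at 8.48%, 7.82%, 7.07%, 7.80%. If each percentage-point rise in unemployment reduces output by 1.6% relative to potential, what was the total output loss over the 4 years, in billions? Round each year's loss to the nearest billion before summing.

$1,165 billion

Year 2016: gap = -1.6 × (8.48 - 5.78) = -4.32%, loss ≈ 9049 × 4.32/100 ≈ 391.
Year 2017: gap = -1.6 × (7.82 - 5.78) = -3.264%, loss ≈ 9049 × 3.264/100 ≈ 295.
Year 2018: gap = -1.6 × (7.07 - 5.78) = -2.064%, loss ≈ 9049 × 2.064/100 ≈ 187.
Year 2019: gap = -1.6 × (7.8 - 5.78) = -3.232%, loss ≈ 9049 × 3.232/100 ≈ 292.
Total lost output = 391 + 295 + 187 + 292 = 1165 billion.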